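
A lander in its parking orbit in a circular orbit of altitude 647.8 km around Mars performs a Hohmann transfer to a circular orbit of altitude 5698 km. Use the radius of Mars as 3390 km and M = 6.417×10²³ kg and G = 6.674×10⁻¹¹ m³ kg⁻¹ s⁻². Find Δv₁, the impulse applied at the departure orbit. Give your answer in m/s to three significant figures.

Δv ≈ 576 m/s

μ = GM = 6.674×10⁻¹¹ × 6.417×10²³ = 4.283×10¹³ m³/s².
r₁ = 3390 + 647.8 = 4037.8 km = 4.0378×10⁶ m.
r₂ = 3390 + 5698 = 9088.0 km = 9.0880×10⁶ m.
Transfer ellipse a_t = (r₁ + r₂)/2 = 6.563×10⁶ m.
At r₁: circular v_c1 = √(μ/r₁) = 3257 m/s; transfer-periapsis v_p = √[μ(2/r₁ − 1/a_t)] = 3832 m/s.
Δv₁ = v_p − v_c1 = 575.7 m/s.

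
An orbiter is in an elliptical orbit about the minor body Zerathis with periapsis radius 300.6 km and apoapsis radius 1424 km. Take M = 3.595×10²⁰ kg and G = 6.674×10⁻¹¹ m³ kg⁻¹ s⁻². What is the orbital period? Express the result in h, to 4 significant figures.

μ = GM = 6.674×10⁻¹¹ × 3.595×10²⁰ = 2.399×10¹⁰ m³/s².
Semi-major axis a = (r_p + r_a)/2 = (300.60 + 1424.0)/2 = 862.30 km = 8.623×10⁵ m.
By Kepler's third law T = 2π√(a³/μ) = 2π × 5.169×10³ = 3.248×10⁴ s.
= 9.022 h.

T ≈ 9.022 h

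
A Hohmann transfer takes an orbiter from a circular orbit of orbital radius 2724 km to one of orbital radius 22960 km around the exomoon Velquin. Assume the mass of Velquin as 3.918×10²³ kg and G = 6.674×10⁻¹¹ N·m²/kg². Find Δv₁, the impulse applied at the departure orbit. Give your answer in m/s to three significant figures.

μ = GM = 6.674×10⁻¹¹ × 3.918×10²³ = 2.615×10¹³ m³/s².
r₁ = 2724 km = 2.724×10⁶ m.
r₂ = 22960 km = 2.296×10⁷ m.
Transfer ellipse a_t = (r₁ + r₂)/2 = 1.284×10⁷ m.
At r₁: circular v_c1 = √(μ/r₁) = 3098 m/s; transfer-periapsis v_p = √[μ(2/r₁ − 1/a_t)] = 4143 m/s.
Δv₁ = v_p − v_c1 = 1044 m/s.

Δv ≈ 1040 m/s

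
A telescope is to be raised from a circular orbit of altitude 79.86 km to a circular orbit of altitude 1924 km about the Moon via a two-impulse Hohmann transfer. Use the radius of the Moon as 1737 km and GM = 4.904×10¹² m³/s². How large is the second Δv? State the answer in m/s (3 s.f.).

r₁ = 1737 + 79.86 = 1816.9 km = 1.8169×10⁶ m.
r₂ = 1737 + 1924 = 3661.0 km = 3.6610×10⁶ m.
Transfer ellipse a_t = (r₁ + r₂)/2 = 2.739×10⁶ m.
At r₁: circular v_c1 = √(μ/r₁) = 1643 m/s; transfer-perilune v_p = √[μ(2/r₁ − 1/a_t)] = 1899 m/s.
At r₂: circular v_c2 = √(μ/r₂) = 1157 m/s; transfer-apolune v_a = √[μ(2/r₂ − 1/a_t)] = 942.6 m/s.
Δv₂ = v_c2 − v_a = 214.7 m/s.

Δv ≈ 215 m/s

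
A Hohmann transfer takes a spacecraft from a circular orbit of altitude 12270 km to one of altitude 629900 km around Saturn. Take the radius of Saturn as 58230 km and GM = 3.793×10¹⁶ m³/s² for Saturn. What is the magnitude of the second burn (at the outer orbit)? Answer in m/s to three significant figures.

r₁ = 58230 + 12270 = 70500 km = 7.0500×10⁷ m.
r₂ = 58230 + 629900 = 688130 km = 6.8813×10⁸ m.
Transfer ellipse a_t = (r₁ + r₂)/2 = 3.793×10⁸ m.
At r₁: circular v_c1 = √(μ/r₁) = 23200 m/s; transfer-perikrone v_p = √[μ(2/r₁ − 1/a_t)] = 31240 m/s.
At r₂: circular v_c2 = √(μ/r₂) = 7424 m/s; transfer-apokrone v_a = √[μ(2/r₂ − 1/a_t)] = 3201 m/s.
Δv₂ = v_c2 − v_a = 4224 m/s.

Δv ≈ 4220 m/s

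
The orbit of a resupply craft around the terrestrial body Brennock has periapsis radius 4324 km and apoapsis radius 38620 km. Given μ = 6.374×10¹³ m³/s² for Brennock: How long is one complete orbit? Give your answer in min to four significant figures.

T ≈ 1305 min

Semi-major axis a = (r_p + r_a)/2 = (4324.0 + 38620)/2 = 21472 km = 2.147×10⁷ m.
By Kepler's third law T = 2π√(a³/μ) = 2π × 1.246×10⁴ = 7.830×10⁴ s.
= 1305 min.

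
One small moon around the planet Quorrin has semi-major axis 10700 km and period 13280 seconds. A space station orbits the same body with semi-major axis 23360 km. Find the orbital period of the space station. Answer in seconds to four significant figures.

T₂ ≈ 42840 seconds

Kepler's third law: T² ∝ a³, so T₂ = T₁ (a₂/a₁)^(3/2).
a₂/a₁ = 2.183, (a₂/a₁)^(3/2) = 3.226.
T₂ = 13280 × 3.226 = 42840 seconds.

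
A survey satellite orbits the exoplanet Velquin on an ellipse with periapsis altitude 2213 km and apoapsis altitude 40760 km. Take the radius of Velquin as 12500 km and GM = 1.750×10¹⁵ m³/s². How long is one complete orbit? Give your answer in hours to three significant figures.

r_p = 12500 + 2213 = 14713 km = 1.4713×10⁷ m.
r_a = 12500 + 40760 = 53260 km = 5.3260×10⁷ m.
Semi-major axis a = (r_p + r_a)/2 = (14713 + 53260)/2 = 33986 km = 3.399×10⁷ m.
By Kepler's third law T = 2π√(a³/μ) = 2π × 4.736×10³ = 2.976×10⁴ s.
= 8.266 hours.

T ≈ 8.27 hours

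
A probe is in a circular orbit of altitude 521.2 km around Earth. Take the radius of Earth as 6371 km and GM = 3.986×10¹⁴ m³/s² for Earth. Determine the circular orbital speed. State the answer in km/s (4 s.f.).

r = 6371 + 521.2 = 6892.2 km = 6.8922×10⁶ m.
For a circular orbit v = √(μ/r) = √(3.986×10¹⁴ / 6.892×10⁶) = √(5.783×10⁷) = 7605 m/s.
That is 7.605 km/s.

v ≈ 7.605 km/s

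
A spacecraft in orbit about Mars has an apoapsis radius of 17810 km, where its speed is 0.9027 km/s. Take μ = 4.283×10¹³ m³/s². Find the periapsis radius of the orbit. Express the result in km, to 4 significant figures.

periapsis radius ≈ 3633 km

r_a = 1.781×10⁷ m.
Specific energy ε = v²/2 − μ/r = -1.997×10⁶ J/kg, so a = −μ/(2ε) = 1.072×10⁷ m.
The apsides satisfy r_p + r_a = 2a, so the periapsis radius is 2a − r_a = 3.633×10⁶ m = 3632.9 km.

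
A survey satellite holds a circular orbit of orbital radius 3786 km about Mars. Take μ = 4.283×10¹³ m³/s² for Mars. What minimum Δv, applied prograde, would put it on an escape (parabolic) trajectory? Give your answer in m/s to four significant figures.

Δv ≈ 1393 m/s

r = 3786 km = 3.786×10⁶ m.
Circular speed v_c = √(μ/r) = 3363 m/s.
Escape speed v_esc = √(2μ/r) = √2 × v_c = 4757 m/s.
Δv = v_esc − v_c = 1393 m/s.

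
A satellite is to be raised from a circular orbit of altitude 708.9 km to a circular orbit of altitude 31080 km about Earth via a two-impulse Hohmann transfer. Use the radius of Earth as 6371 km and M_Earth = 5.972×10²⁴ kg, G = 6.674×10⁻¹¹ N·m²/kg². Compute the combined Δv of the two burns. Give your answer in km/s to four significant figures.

μ = GM = 6.674×10⁻¹¹ × 5.972×10²⁴ = 3.986×10¹⁴ m³/s².
r₁ = 6371 + 708.9 = 7079.9 km = 7.0799×10⁶ m.
r₂ = 6371 + 31080 = 37451 km = 3.7451×10⁷ m.
Transfer ellipse a_t = (r₁ + r₂)/2 = 2.227×10⁷ m.
At r₁: circular v_c1 = √(μ/r₁) = 7503 m/s; transfer-perigee v_p = √[μ(2/r₁ − 1/a_t)] = 9731 m/s.
Δv₁ = v_p − v_c1 = 2228 m/s.
At r₂: circular v_c2 = √(μ/r₂) = 3262 m/s; transfer-apogee v_a = √[μ(2/r₂ − 1/a_t)] = 1840 m/s.
Δv₂ = v_c2 − v_a = 1423 m/s.
Total Δv = Δv₁ + Δv₂ = 3651 m/s = 3.651 km/s.

Δv_total ≈ 3.651 km/s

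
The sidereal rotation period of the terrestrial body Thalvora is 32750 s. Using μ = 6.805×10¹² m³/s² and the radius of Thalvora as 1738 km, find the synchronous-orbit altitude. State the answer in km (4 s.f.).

A synchronous orbit has period T, so by Kepler's third law a = (μT²/4π²)^(1/3).
μT²/4π² = 6.805×10¹² × (3.275×10⁴)² / 39.48 = 1.849×10²⁰ m³.
a = 5.697×10⁶ m = 5696.8 km.
Altitude h = a − R = 5696.8 − 1738 = 3958.8 km.

h_sync ≈ 3959 km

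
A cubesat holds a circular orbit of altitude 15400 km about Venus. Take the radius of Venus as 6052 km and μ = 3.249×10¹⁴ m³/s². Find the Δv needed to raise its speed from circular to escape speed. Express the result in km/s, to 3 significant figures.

Δv ≈ 1.61 km/s

r = 6052 + 15400 = 21452 km = 2.1452×10⁷ m.
Circular speed v_c = √(μ/r) = 3892 m/s.
Escape speed v_esc = √(2μ/r) = √2 × v_c = 5504 m/s.
Δv = v_esc − v_c = 1612 m/s = 1.612 km/s.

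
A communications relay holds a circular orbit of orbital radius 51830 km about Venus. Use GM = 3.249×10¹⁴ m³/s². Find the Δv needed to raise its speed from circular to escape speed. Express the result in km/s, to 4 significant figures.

r = 51830 km = 5.183×10⁷ m.
Circular speed v_c = √(μ/r) = 2504 m/s.
Escape speed v_esc = √(2μ/r) = √2 × v_c = 3541 m/s.
Δv = v_esc − v_c = 1037 m/s = 1.037 km/s.

Δv ≈ 1.037 km/s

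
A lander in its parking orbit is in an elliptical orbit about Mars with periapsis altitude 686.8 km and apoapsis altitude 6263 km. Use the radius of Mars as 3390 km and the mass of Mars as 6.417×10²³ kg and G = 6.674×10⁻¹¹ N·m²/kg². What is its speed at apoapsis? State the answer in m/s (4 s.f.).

μ = GM = 6.674×10⁻¹¹ × 6.417×10²³ = 4.283×10¹³ m³/s².
r_p = 3390 + 686.8 = 4076.8 km = 4.0768×10⁶ m.
r_a = 3390 + 6263 = 9653.0 km = 9.6530×10⁶ m.
Semi-major axis a = (r_p + r_a)/2 = 6864.9 km = 6.865×10⁶ m.
Vis-viva: v² = μ(2/r − 1/a) = 4.283×10¹³ × (2.072×10⁻⁷ − 1.457×10⁻⁷) = 2.635×10⁶ m²/s².
v = 1623 m/s.

v ≈ 1623 m/s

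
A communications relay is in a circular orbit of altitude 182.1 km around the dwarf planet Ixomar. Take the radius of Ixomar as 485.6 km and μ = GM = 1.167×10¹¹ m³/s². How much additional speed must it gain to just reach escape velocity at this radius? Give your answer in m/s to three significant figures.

r = 485.6 + 182.1 = 667.70 km = 6.6770×10⁵ m.
Circular speed v_c = √(μ/r) = 418.1 m/s.
Escape speed v_esc = √(2μ/r) = √2 × v_c = 591.2 m/s.
Δv = v_esc − v_c = 173.2 m/s.

Δv ≈ 173 m/s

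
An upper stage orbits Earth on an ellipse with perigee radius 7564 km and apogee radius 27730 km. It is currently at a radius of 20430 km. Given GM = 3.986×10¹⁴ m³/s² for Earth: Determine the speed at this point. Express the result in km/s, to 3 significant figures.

v ≈ 4.05 km/s

Semi-major axis a = (r_p + r_a)/2 = 17647 km = 1.765×10⁷ m.
Vis-viva: v² = μ(2/r − 1/a) = 3.986×10¹⁴ × (9.790×10⁻⁸ − 5.667×10⁻⁸) = 1.643×10⁷ m²/s².
v = 4054 m/s = 4.054 km/s.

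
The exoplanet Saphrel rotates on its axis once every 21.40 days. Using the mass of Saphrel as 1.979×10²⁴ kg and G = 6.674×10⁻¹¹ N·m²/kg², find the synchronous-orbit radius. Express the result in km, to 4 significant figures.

r_sync ≈ 2.253×10⁵ km

μ = GM = 6.674×10⁻¹¹ × 1.979×10²⁴ = 1.321×10¹⁴ m³/s².
T = 21.40 days = 1.849×10⁶ s.
A synchronous orbit has period T, so by Kepler's third law a = (μT²/4π²)^(1/3).
μT²/4π² = 1.321×10¹⁴ × (1.849×10⁶)² / 39.48 = 1.144×10²⁵ m³.
a = 2.253×10⁸ m = 2.2531×10⁵ km.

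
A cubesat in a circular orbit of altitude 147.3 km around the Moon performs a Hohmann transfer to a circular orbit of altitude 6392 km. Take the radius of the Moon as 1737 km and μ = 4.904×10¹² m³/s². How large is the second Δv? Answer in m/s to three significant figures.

Δv ≈ 300 m/s

r₁ = 1737 + 147.3 = 1884.3 km = 1.8843×10⁶ m.
r₂ = 1737 + 6392 = 8129.0 km = 8.1290×10⁶ m.
Transfer ellipse a_t = (r₁ + r₂)/2 = 5.007×10⁶ m.
At r₁: circular v_c1 = √(μ/r₁) = 1613 m/s; transfer-perilune v_p = √[μ(2/r₁ − 1/a_t)] = 2056 m/s.
At r₂: circular v_c2 = √(μ/r₂) = 776.7 m/s; transfer-apolune v_a = √[μ(2/r₂ − 1/a_t)] = 476.5 m/s.
Δv₂ = v_c2 − v_a = 300.2 m/s.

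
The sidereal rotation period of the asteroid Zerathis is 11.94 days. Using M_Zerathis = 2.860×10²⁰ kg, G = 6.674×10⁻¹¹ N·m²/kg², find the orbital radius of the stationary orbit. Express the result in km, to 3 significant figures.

r_sync ≈ 8010 km

μ = GM = 6.674×10⁻¹¹ × 2.860×10²⁰ = 1.909×10¹⁰ m³/s².
T = 11.94 days = 1.032×10⁶ s.
A synchronous orbit has period T, so by Kepler's third law a = (μT²/4π²)^(1/3).
μT²/4π² = 1.909×10¹⁰ × (1.032×10⁶)² / 39.48 = 5.146×10²⁰ m³.
a = 8.013×10⁶ m = 8013.3 km.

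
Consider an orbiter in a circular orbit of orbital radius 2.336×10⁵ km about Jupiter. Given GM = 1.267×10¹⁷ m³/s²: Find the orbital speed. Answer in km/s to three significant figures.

r = 2.336×10⁵ km = 2.336×10⁸ m.
For a circular orbit v = √(μ/r) = √(1.267×10¹⁷ / 2.336×10⁸) = √(5.424×10⁸) = 23290 m/s.
That is 23.29 km/s.

v ≈ 23.3 km/s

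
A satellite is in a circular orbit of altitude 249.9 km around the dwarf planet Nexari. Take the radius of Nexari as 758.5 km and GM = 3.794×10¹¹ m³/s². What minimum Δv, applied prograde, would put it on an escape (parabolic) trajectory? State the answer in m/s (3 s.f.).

Δv ≈ 254 m/s

r = 758.5 + 249.9 = 1008.4 km = 1.0084×10⁶ m.
Circular speed v_c = √(μ/r) = 613.4 m/s.
Escape speed v_esc = √(2μ/r) = √2 × v_c = 867.5 m/s.
Δv = v_esc − v_c = 254.1 m/s.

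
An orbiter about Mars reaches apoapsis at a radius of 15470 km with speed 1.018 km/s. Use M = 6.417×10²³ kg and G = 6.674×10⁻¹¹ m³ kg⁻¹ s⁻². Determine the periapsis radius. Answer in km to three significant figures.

periapsis radius ≈ 3560 km

μ = GM = 6.674×10⁻¹¹ × 6.417×10²³ = 4.283×10¹³ m³/s².
r_a = 1.547×10⁷ m.
Specific energy ε = v²/2 − μ/r = -2.250×10⁶ J/kg, so a = −μ/(2ε) = 9.516×10⁶ m.
The apsides satisfy r_p + r_a = 2a, so the periapsis radius is 2a − r_a = 3.562×10⁶ m = 3562.3 km.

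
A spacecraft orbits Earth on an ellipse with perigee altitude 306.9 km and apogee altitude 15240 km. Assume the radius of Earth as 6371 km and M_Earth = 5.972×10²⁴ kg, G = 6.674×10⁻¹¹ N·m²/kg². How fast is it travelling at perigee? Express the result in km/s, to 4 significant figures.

μ = GM = 6.674×10⁻¹¹ × 5.972×10²⁴ = 3.986×10¹⁴ m³/s².
r_p = 6371 + 306.9 = 6677.9 km = 6.6779×10⁶ m.
r_a = 6371 + 15240 = 21611 km = 2.1611×10⁷ m.
Semi-major axis a = (r_p + r_a)/2 = 14144 km = 1.414×10⁷ m.
Vis-viva: v² = μ(2/r − 1/a) = 3.986×10¹⁴ × (2.995×10⁻⁷ − 7.070×10⁻⁸) = 9.119×10⁷ m²/s².
v = 9549 m/s = 9.549 km/s.

v ≈ 9.549 km/s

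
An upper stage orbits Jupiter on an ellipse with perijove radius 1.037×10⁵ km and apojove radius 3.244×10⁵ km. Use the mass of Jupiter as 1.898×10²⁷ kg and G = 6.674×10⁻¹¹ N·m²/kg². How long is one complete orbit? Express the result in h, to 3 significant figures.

μ = GM = 6.674×10⁻¹¹ × 1.898×10²⁷ = 1.267×10¹⁷ m³/s².
Semi-major axis a = (r_p + r_a)/2 = (1.0370×10⁵ + 3.2440×10⁵)/2 = 2.1405×10⁵ km = 2.140×10⁸ m.
By Kepler's third law T = 2π√(a³/μ) = 2π × 8.799×10³ = 5.529×10⁴ s.
= 15.36 h.

T ≈ 15.4 h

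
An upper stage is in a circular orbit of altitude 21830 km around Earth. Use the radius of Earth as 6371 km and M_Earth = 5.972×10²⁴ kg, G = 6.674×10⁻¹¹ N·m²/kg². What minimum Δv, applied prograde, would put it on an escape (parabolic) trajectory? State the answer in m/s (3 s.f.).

μ = GM = 6.674×10⁻¹¹ × 5.972×10²⁴ = 3.986×10¹⁴ m³/s².
r = 6371 + 21830 = 28201 km = 2.8201×10⁷ m.
Circular speed v_c = √(μ/r) = 3759 m/s.
Escape speed v_esc = √(2μ/r) = √2 × v_c = 5317 m/s.
Δv = v_esc − v_c = 1557 m/s.

Δv ≈ 1560 m/s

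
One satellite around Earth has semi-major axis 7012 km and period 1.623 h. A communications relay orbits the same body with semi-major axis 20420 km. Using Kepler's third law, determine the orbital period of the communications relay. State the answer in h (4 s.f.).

Kepler's third law: T² ∝ a³, so T₂ = T₁ (a₂/a₁)^(3/2).
a₂/a₁ = 2.912, (a₂/a₁)^(3/2) = 4.970.
T₂ = 1.623 × 4.970 = 8.066 h.

T₂ ≈ 8.066 h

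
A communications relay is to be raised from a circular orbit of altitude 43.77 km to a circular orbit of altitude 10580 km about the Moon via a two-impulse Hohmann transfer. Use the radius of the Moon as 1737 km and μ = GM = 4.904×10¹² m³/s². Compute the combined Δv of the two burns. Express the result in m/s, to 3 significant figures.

Δv_total ≈ 848 m/s

r₁ = 1737 + 43.77 = 1780.8 km = 1.7808×10⁶ m.
r₂ = 1737 + 10580 = 12317 km = 1.2317×10⁷ m.
Transfer ellipse a_t = (r₁ + r₂)/2 = 7.049×10⁶ m.
At r₁: circular v_c1 = √(μ/r₁) = 1659 m/s; transfer-perilune v_p = √[μ(2/r₁ − 1/a_t)] = 2194 m/s.
Δv₁ = v_p − v_c1 = 534.2 m/s.
At r₂: circular v_c2 = √(μ/r₂) = 631.0 m/s; transfer-apolune v_a = √[μ(2/r₂ − 1/a_t)] = 317.2 m/s.
Δv₂ = v_c2 − v_a = 313.8 m/s.
Total Δv = Δv₁ + Δv₂ = 848.0 m/s.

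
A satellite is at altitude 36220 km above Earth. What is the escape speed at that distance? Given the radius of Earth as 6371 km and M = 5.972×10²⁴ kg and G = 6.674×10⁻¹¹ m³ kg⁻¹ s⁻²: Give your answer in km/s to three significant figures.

v_esc ≈ 4.33 km/s

μ = GM = 6.674×10⁻¹¹ × 5.972×10²⁴ = 3.986×10¹⁴ m³/s².
r = 6371 + 36220 = 42591 km = 4.2591×10⁷ m.
Escape speed v_esc = √(2μ/r) = √(2 × 3.986×10¹⁴ / 4.259×10⁷) = √(1.872×10⁷) = 4326 m/s.
= 4.326 km/s.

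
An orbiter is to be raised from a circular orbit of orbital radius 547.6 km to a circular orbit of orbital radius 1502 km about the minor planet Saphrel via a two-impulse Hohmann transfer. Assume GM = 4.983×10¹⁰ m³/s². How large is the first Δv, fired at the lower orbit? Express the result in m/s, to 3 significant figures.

r₁ = 547.6 km = 5.476×10⁵ m.
r₂ = 1502 km = 1.502×10⁶ m.
Transfer ellipse a_t = (r₁ + r₂)/2 = 1.025×10⁶ m.
At r₁: circular v_c1 = √(μ/r₁) = 301.7 m/s; transfer-periapsis v_p = √[μ(2/r₁ − 1/a_t)] = 365.2 m/s.
Δv₁ = v_p − v_c1 = 63.54 m/s.

Δv ≈ 63.5 m/s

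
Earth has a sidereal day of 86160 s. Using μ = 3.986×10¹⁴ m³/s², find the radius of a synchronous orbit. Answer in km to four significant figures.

r_sync ≈ 42160 km

A synchronous orbit has period T, so by Kepler's third law a = (μT²/4π²)^(1/3).
μT²/4π² = 3.986×10¹⁴ × (8.616×10⁴)² / 39.48 = 7.495×10²² m³.
a = 4.216×10⁷ m = 42163 km.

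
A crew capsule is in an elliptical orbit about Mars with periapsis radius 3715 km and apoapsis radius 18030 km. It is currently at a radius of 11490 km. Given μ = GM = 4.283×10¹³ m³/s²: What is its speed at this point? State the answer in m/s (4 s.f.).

v ≈ 1875 m/s

Semi-major axis a = (r_p + r_a)/2 = 10872 km = 1.087×10⁷ m.
Vis-viva: v² = μ(2/r − 1/a) = 4.283×10¹³ × (1.741×10⁻⁷ − 9.198×10⁻⁸) = 3.516×10⁶ m²/s².
v = 1875 m/s.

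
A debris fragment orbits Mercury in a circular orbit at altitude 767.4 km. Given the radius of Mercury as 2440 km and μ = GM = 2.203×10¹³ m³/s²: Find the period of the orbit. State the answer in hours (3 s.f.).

r = 2440 + 767.4 = 3207.4 km = 3.2074×10⁶ m.
Kepler's third law: T = 2π√(r³/μ) = 2π√((3.207×10⁶)³ / 2.203×10¹³).
r³/μ = 1.498×10⁶ s², so T = 2π × 1.224×10³ = 7.690×10³ s.
Converting: 7.690×10³ s ÷ 3600 = 2.136 hours.

T ≈ 2.14 hours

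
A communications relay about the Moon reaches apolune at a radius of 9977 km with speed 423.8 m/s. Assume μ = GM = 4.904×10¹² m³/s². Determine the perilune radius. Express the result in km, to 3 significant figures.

perilune radius ≈ 2230 km

r_a = 9.977×10⁶ m.
Specific energy ε = v²/2 − μ/r = -4.017×10⁵ J/kg, so a = −μ/(2ε) = 6.104×10⁶ m.
The apsides satisfy r_p + r_a = 2a, so the perilune radius is 2a − r_a = 2.230×10⁶ m = 2230.3 km.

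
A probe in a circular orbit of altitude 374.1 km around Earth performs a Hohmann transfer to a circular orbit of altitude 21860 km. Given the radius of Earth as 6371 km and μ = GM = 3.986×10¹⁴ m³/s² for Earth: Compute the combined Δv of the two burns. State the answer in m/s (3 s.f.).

r₁ = 6371 + 374.1 = 6745.1 km = 6.7451×10⁶ m.
r₂ = 6371 + 21860 = 28231 km = 2.8231×10⁷ m.
Transfer ellipse a_t = (r₁ + r₂)/2 = 1.749×10⁷ m.
At r₁: circular v_c1 = √(μ/r₁) = 7687 m/s; transfer-perigee v_p = √[μ(2/r₁ − 1/a_t)] = 9767 m/s.
Δv₁ = v_p − v_c1 = 2080 m/s.
At r₂: circular v_c2 = √(μ/r₂) = 3758 m/s; transfer-apogee v_a = √[μ(2/r₂ − 1/a_t)] = 2334 m/s.
Δv₂ = v_c2 − v_a = 1424 m/s.
Total Δv = Δv₁ + Δv₂ = 3504 m/s.

Δv_total ≈ 3500 m/s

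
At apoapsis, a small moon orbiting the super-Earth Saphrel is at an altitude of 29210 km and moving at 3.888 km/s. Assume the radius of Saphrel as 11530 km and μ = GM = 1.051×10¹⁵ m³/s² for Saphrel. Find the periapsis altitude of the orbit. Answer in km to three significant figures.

periapsis altitude ≈ 5350 km

r_a = 11530 + 29210 = 40740 km = 4.074×10⁷ m.
Specific energy ε = v²/2 − μ/r = -1.824×10⁷ J/kg, so a = −μ/(2ε) = 2.881×10⁷ m.
The apsides satisfy r_p + r_a = 2a, so the periapsis radius is 2a − r_a = 1.688×10⁷ m = 16882 km.
Periapsis altitude = 16882 − 11530 = 5352.3 km.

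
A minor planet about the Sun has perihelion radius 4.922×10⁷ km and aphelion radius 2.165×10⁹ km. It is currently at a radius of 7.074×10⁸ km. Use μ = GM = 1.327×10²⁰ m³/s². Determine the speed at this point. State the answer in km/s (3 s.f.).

v ≈ 16.0 km/s

Semi-major axis a = (r_p + r_a)/2 = 1.1071×10⁹ km = 1.107×10¹² m.
Vis-viva: v² = μ(2/r − 1/a) = 1.327×10²⁰ × (2.827×10⁻¹² − 9.033×10⁻¹³) = 2.553×10⁸ m²/s².
v = 15980 m/s = 15.98 km/s.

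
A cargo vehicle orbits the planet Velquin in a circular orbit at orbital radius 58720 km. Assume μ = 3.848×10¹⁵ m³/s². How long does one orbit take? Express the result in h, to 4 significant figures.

r = 58720 km = 5.872×10⁷ m.
Kepler's third law: T = 2π√(r³/μ) = 2π√((5.872×10⁷)³ / 3.848×10¹⁵).
r³/μ = 5.262×10⁷ s², so T = 2π × 7.254×10³ = 4.558×10⁴ s.
Converting: 4.558×10⁴ s ÷ 3600 = 12.66 h.

T ≈ 12.66 h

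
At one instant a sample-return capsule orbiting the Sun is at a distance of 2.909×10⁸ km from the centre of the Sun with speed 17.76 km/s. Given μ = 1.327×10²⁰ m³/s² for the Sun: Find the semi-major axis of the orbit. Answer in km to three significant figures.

a ≈ 2.22×10⁸ km

r = 2.909×10¹¹ m.
Vis-viva rearranged: 1/a = 2/r − v²/μ = 6.875×10⁻¹² − 2.377×10⁻¹² = 4.498×10⁻¹² m⁻¹.
a = 2.223×10¹¹ m = 2.2231×10⁸ km.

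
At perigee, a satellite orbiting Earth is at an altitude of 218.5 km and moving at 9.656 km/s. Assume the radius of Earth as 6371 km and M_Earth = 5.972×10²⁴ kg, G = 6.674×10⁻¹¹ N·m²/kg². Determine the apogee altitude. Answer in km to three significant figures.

μ = GM = 6.674×10⁻¹¹ × 5.972×10²⁴ = 3.986×10¹⁴ m³/s².
r_p = 6371 + 218.5 = 6589.5 km = 6.590×10⁶ m.
Specific energy ε = v²/2 − μ/r = -1.387×10⁷ J/kg, so a = −μ/(2ε) = 1.437×10⁷ m.
The apsides satisfy r_p + r_a = 2a, so the apogee radius is 2a − r_p = 2.215×10⁷ m = 22154 km.
Apogee altitude = 22154 − 6371 = 15783 km.

apogee altitude ≈ 15800 km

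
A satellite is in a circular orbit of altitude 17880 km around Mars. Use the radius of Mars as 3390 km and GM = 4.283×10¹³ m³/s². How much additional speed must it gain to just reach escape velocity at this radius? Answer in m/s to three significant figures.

Δv ≈ 588 m/s

r = 3390 + 17880 = 21270 km = 2.1270×10⁷ m.
Circular speed v_c = √(μ/r) = 1419 m/s.
Escape speed v_esc = √(2μ/r) = √2 × v_c = 2007 m/s.
Δv = v_esc − v_c = 587.8 m/s.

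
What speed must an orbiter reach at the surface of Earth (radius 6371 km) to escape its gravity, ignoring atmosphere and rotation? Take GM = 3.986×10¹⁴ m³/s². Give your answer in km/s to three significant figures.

r = R = 6.371×10⁶ m.
Escape speed v_esc = √(2μ/r) = √(2 × 3.986×10¹⁴ / 6.371×10⁶) = √(1.251×10⁸) = 11190 m/s.
= 11.19 km/s.

v_esc ≈ 11.2 km/s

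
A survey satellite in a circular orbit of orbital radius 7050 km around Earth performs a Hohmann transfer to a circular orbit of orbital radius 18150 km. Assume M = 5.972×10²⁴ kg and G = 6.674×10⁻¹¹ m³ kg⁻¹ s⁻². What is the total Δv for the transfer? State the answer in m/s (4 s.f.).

Δv_total ≈ 2686 m/s

μ = GM = 6.674×10⁻¹¹ × 5.972×10²⁴ = 3.986×10¹⁴ m³/s².
r₁ = 7050 km = 7.050×10⁶ m.
r₂ = 18150 km = 1.815×10⁷ m.
Transfer ellipse a_t = (r₁ + r₂)/2 = 1.260×10⁷ m.
At r₁: circular v_c1 = √(μ/r₁) = 7519 m/s; transfer-perigee v_p = √[μ(2/r₁ − 1/a_t)] = 9024 m/s.
Δv₁ = v_p − v_c1 = 1505 m/s.
At r₂: circular v_c2 = √(μ/r₂) = 4686 m/s; transfer-apogee v_a = √[μ(2/r₂ − 1/a_t)] = 3505 m/s.
Δv₂ = v_c2 − v_a = 1181 m/s.
Total Δv = Δv₁ + Δv₂ = 2686 m/s.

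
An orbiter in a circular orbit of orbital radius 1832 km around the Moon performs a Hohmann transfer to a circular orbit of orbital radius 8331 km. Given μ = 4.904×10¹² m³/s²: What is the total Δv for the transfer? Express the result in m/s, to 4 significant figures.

r₁ = 1832 km = 1.832×10⁶ m.
r₂ = 8331 km = 8.331×10⁶ m.
Transfer ellipse a_t = (r₁ + r₂)/2 = 5.082×10⁶ m.
At r₁: circular v_c1 = √(μ/r₁) = 1636 m/s; transfer-perilune v_p = √[μ(2/r₁ − 1/a_t)] = 2095 m/s.
Δv₁ = v_p − v_c1 = 458.8 m/s.
At r₂: circular v_c2 = √(μ/r₂) = 767.2 m/s; transfer-apolune v_a = √[μ(2/r₂ − 1/a_t)] = 460.7 m/s.
Δv₂ = v_c2 − v_a = 306.6 m/s.
Total Δv = Δv₁ + Δv₂ = 765.4 m/s.

Δv_total ≈ 765.4 m/s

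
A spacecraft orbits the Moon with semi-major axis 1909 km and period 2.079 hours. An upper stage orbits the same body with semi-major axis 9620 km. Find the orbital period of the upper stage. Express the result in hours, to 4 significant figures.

T₂ ≈ 23.52 hours

Kepler's third law: T² ∝ a³, so T₂ = T₁ (a₂/a₁)^(3/2).
a₂/a₁ = 5.039, (a₂/a₁)^(3/2) = 11.31.
T₂ = 2.079 × 11.31 = 23.52 hours.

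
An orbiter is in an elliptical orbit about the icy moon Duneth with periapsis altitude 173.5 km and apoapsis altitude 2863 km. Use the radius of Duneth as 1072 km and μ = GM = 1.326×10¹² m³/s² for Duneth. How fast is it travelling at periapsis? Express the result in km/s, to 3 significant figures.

r_p = 1072 + 173.5 = 1245.5 km = 1.2455×10⁶ m.
r_a = 1072 + 2863 = 3935.0 km = 3.9350×10⁶ m.
Semi-major axis a = (r_p + r_a)/2 = 2590.2 km = 2.590×10⁶ m.
Vis-viva: v² = μ(2/r − 1/a) = 1.326×10¹² × (1.606×10⁻⁶ − 3.861×10⁻⁷) = 1.617×10⁶ m²/s².
v = 1272 m/s = 1.272 km/s.

v ≈ 1.27 km/s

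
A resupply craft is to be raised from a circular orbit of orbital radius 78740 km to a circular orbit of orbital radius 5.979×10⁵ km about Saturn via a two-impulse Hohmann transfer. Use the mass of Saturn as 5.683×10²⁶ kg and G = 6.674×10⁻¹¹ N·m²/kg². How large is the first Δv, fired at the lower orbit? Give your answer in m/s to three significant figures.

μ = GM = 6.674×10⁻¹¹ × 5.683×10²⁶ = 3.793×10¹⁶ m³/s².
r₁ = 78740 km = 7.874×10⁷ m.
r₂ = 5.979×10⁵ km = 5.979×10⁸ m.
Transfer ellipse a_t = (r₁ + r₂)/2 = 3.383×10⁸ m.
At r₁: circular v_c1 = √(μ/r₁) = 21950 m/s; transfer-perikrone v_p = √[μ(2/r₁ − 1/a_t)] = 29180 m/s.
Δv₁ = v_p − v_c1 = 7229 m/s.

Δv ≈ 7230 m/s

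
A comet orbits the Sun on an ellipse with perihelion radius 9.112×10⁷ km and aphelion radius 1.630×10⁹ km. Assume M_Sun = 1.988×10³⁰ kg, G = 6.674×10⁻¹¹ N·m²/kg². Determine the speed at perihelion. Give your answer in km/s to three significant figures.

v ≈ 52.5 km/s

μ = GM = 6.674×10⁻¹¹ × 1.988×10³⁰ = 1.327×10²⁰ m³/s².
Semi-major axis a = (r_p + r_a)/2 = 8.6056×10⁸ km = 8.606×10¹¹ m.
Vis-viva: v² = μ(2/r − 1/a) = 1.327×10²⁰ × (2.195×10⁻¹¹ − 1.162×10⁻¹²) = 2.758×10⁹ m²/s².
v = 52520 m/s = 52.52 km/s.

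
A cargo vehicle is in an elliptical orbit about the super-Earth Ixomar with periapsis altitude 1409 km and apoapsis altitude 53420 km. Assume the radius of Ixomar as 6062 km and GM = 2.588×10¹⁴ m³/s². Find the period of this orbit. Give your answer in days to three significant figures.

r_p = 6062 + 1409 = 7471.0 km = 7.4710×10⁶ m.
r_a = 6062 + 53420 = 59482 km = 5.9482×10⁷ m.
Semi-major axis a = (r_p + r_a)/2 = (7471.0 + 59482)/2 = 33476 km = 3.348×10⁷ m.
By Kepler's third law T = 2π√(a³/μ) = 2π × 1.204×10⁴ = 7.565×10⁴ s.
= 0.8756 days.

T ≈ 0.876 days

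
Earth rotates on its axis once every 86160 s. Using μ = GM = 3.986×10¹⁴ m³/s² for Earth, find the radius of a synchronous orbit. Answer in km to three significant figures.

r_sync ≈ 42200 km

A synchronous orbit has period T, so by Kepler's third law a = (μT²/4π²)^(1/3).
μT²/4π² = 3.986×10¹⁴ × (8.616×10⁴)² / 39.48 = 7.495×10²² m³.
a = 4.216×10⁷ m = 42163 km.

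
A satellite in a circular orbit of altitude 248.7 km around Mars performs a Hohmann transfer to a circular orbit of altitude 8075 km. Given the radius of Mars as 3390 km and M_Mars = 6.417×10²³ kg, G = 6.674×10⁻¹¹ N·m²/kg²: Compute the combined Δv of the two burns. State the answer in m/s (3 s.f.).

Δv_total ≈ 1390 m/s

μ = GM = 6.674×10⁻¹¹ × 6.417×10²³ = 4.283×10¹³ m³/s².
r₁ = 3390 + 248.7 = 3638.7 km = 3.6387×10⁶ m.
r₂ = 3390 + 8075 = 11465 km = 1.1465×10⁷ m.
Transfer ellipse a_t = (r₁ + r₂)/2 = 7.552×10⁶ m.
At r₁: circular v_c1 = √(μ/r₁) = 3431 m/s; transfer-periapsis v_p = √[μ(2/r₁ − 1/a_t)] = 4227 m/s.
Δv₁ = v_p − v_c1 = 796.4 m/s.
At r₂: circular v_c2 = √(μ/r₂) = 1933 m/s; transfer-apoapsis v_a = √[μ(2/r₂ − 1/a_t)] = 1342 m/s.
Δv₂ = v_c2 − v_a = 591.1 m/s.
Total Δv = Δv₁ + Δv₂ = 1388 m/s.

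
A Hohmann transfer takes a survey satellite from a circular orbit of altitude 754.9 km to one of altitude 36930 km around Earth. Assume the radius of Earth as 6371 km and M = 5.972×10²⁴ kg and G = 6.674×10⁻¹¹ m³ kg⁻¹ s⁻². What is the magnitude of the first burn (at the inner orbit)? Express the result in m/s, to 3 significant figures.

μ = GM = 6.674×10⁻¹¹ × 5.972×10²⁴ = 3.986×10¹⁴ m³/s².
r₁ = 6371 + 754.9 = 7125.9 km = 7.1259×10⁶ m.
r₂ = 6371 + 36930 = 43301 km = 4.3301×10⁷ m.
Transfer ellipse a_t = (r₁ + r₂)/2 = 2.521×10⁷ m.
At r₁: circular v_c1 = √(μ/r₁) = 7479 m/s; transfer-perigee v_p = √[μ(2/r₁ − 1/a_t)] = 9801 m/s.
Δv₁ = v_p − v_c1 = 2322 m/s.

Δv ≈ 2320 m/s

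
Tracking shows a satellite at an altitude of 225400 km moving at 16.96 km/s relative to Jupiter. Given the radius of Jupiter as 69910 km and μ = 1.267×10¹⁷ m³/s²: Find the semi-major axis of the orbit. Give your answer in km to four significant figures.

a ≈ 2.221×10⁵ km

r = 69910 + 225400 = 2.9531×10⁵ km = 2.953×10⁸ m.
Specific orbital energy ε = v²/2 − μ/r = (16960)²/2 − 1.267×10¹⁷/2.953×10⁸ = -2.852×10⁸ J/kg.
Since ε = −μ/(2a), a = −μ/(2ε) = 2.221×10⁸ m = 2.2211×10⁵ km.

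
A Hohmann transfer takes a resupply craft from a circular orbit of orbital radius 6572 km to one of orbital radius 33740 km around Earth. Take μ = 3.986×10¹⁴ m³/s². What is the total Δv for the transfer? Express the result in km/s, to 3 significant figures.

r₁ = 6572 km = 6.572×10⁶ m.
r₂ = 33740 km = 3.374×10⁷ m.
Transfer ellipse a_t = (r₁ + r₂)/2 = 2.016×10⁷ m.
At r₁: circular v_c1 = √(μ/r₁) = 7788 m/s; transfer-perigee v_p = √[μ(2/r₁ − 1/a_t)] = 10080 m/s.
Δv₁ = v_p − v_c1 = 2288 m/s.
At r₂: circular v_c2 = √(μ/r₂) = 3437 m/s; transfer-apogee v_a = √[μ(2/r₂ − 1/a_t)] = 1963 m/s.
Δv₂ = v_c2 − v_a = 1474 m/s.
Total Δv = Δv₁ + Δv₂ = 3763 m/s = 3.763 km/s.

Δv_total ≈ 3.76 km/s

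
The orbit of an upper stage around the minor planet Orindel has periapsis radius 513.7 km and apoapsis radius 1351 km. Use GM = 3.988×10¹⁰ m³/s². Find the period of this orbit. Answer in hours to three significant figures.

T ≈ 7.87 hours

Semi-major axis a = (r_p + r_a)/2 = (513.70 + 1351.0)/2 = 932.35 km = 9.324×10⁵ m.
By Kepler's third law T = 2π√(a³/μ) = 2π × 4.508×10³ = 2.833×10⁴ s.
= 7.868 hours.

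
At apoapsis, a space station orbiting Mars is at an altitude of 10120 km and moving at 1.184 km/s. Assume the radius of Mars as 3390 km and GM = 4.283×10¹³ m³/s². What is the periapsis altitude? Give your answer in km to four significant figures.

periapsis altitude ≈ 444.9 km

r_a = 3390 + 10120 = 13510 km = 1.351×10⁷ m.
Specific energy ε = v²/2 − μ/r = -2.469×10⁶ J/kg, so a = −μ/(2ε) = 8.672×10⁶ m.
The apsides satisfy r_p + r_a = 2a, so the periapsis radius is 2a − r_a = 3.835×10⁶ m = 3834.9 km.
Periapsis altitude = 3834.9 − 3390 = 444.88 km.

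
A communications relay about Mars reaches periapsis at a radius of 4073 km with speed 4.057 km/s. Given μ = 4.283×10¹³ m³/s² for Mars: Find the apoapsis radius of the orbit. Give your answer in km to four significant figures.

apoapsis radius ≈ 14660 km

r_p = 4.073×10⁶ m.
Specific energy ε = v²/2 − μ/r = -2.286×10⁶ J/kg, so a = −μ/(2ε) = 9.368×10⁶ m.
The apsides satisfy r_p + r_a = 2a, so the apoapsis radius is 2a − r_p = 1.466×10⁷ m = 14663 km.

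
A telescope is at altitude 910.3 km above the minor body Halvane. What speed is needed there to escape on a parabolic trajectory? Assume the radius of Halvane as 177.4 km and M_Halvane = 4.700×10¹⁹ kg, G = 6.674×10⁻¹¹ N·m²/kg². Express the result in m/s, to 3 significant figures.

μ = GM = 6.674×10⁻¹¹ × 4.700×10¹⁹ = 3.137×10⁹ m³/s².
r = 177.4 + 910.3 = 1087.7 km = 1.0877×10⁶ m.
Escape speed v_esc = √(2μ/r) = √(2 × 3.137×10⁹ / 1.088×10⁶) = √(5.768×10³) = 75.95 m/s.

v_esc ≈ 75.9 m/s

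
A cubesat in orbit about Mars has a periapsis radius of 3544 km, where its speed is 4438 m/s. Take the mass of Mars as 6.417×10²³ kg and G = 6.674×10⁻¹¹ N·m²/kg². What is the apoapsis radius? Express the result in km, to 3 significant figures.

apoapsis radius ≈ 15600 km

μ = GM = 6.674×10⁻¹¹ × 6.417×10²³ = 4.283×10¹³ m³/s².
r_p = 3.544×10⁶ m.
Specific energy ε = v²/2 − μ/r = -2.236×10⁶ J/kg, so a = −μ/(2ε) = 9.575×10⁶ m.
The apsides satisfy r_p + r_a = 2a, so the apoapsis radius is 2a − r_p = 1.561×10⁷ m = 15605 km.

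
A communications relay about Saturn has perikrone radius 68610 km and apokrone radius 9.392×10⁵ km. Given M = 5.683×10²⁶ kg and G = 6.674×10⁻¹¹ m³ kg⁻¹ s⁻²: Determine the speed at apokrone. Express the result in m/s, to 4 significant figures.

v ≈ 2345 m/s

μ = GM = 6.674×10⁻¹¹ × 5.683×10²⁶ = 3.793×10¹⁶ m³/s².
Semi-major axis a = (r_p + r_a)/2 = 5.0390×10⁵ km = 5.039×10⁸ m.
Vis-viva: v² = μ(2/r − 1/a) = 3.793×10¹⁶ × (2.129×10⁻⁹ − 1.985×10⁻⁹) = 5.499×10⁶ m²/s².
v = 2345 m/s.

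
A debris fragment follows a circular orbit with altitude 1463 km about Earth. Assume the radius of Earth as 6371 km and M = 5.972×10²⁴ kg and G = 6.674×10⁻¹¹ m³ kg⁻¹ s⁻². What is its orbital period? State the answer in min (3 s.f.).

T ≈ 115 min

μ = GM = 6.674×10⁻¹¹ × 5.972×10²⁴ = 3.986×10¹⁴ m³/s².
r = 6371 + 1463 = 7834.0 km = 7.8340×10⁶ m.
Kepler's third law: T = 2π√(r³/μ) = 2π√((7.834×10⁶)³ / 3.986×10¹⁴).
r³/μ = 1.206×10⁶ s², so T = 2π × 1.098×10³ = 6.901×10³ s.
Converting: 6.901×10³ s ÷ 60.00 = 115.0 min.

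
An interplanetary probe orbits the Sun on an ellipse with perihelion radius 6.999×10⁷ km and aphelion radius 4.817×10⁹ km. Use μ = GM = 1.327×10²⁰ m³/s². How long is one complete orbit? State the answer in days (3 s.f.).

T ≈ 24100 days

Semi-major axis a = (r_p + r_a)/2 = (6.9990×10⁷ + 4.8170×10⁹)/2 = 2.4435×10⁹ km = 2.443×10¹² m.
By Kepler's third law T = 2π√(a³/μ) = 2π × 3.316×10⁸ = 2.083×10⁹ s.
= 24110 days.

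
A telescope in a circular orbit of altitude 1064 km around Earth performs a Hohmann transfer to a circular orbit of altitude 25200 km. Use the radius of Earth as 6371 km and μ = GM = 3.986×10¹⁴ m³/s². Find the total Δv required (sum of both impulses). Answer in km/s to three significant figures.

Δv_total ≈ 3.35 km/s

r₁ = 6371 + 1064 = 7435.0 km = 7.4350×10⁶ m.
r₂ = 6371 + 25200 = 31571 km = 3.1571×10⁷ m.
Transfer ellipse a_t = (r₁ + r₂)/2 = 1.950×10⁷ m.
At r₁: circular v_c1 = √(μ/r₁) = 7322 m/s; transfer-perigee v_p = √[μ(2/r₁ − 1/a_t)] = 9316 m/s.
Δv₁ = v_p − v_c1 = 1994 m/s.
At r₂: circular v_c2 = √(μ/r₂) = 3553 m/s; transfer-apogee v_a = √[μ(2/r₂ − 1/a_t)] = 2194 m/s.
Δv₂ = v_c2 − v_a = 1359 m/s.
Total Δv = Δv₁ + Δv₂ = 3353 m/s = 3.353 km/s.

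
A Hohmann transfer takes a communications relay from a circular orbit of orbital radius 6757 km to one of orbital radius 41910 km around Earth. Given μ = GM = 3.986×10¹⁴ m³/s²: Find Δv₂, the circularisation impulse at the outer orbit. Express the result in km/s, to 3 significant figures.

r₁ = 6757 km = 6.757×10⁶ m.
r₂ = 41910 km = 4.191×10⁷ m.
Transfer ellipse a_t = (r₁ + r₂)/2 = 2.433×10⁷ m.
At r₁: circular v_c1 = √(μ/r₁) = 7681 m/s; transfer-perigee v_p = √[μ(2/r₁ − 1/a_t)] = 10080 m/s.
At r₂: circular v_c2 = √(μ/r₂) = 3084 m/s; transfer-apogee v_a = √[μ(2/r₂ − 1/a_t)] = 1625 m/s.
Δv₂ = v_c2 − v_a = 1459 m/s.
= 1.459 km/s.

Δv ≈ 1.46 km/s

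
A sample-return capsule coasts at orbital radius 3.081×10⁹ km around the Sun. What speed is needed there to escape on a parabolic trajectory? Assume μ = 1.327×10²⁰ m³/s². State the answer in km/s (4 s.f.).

v_esc ≈ 9.281 km/s

r = 3.081×10⁹ km = 3.081×10¹² m.
Escape speed v_esc = √(2μ/r) = √(2 × 1.327×10²⁰ / 3.081×10¹²) = √(8.614×10⁷) = 9281 m/s.
= 9.281 km/s.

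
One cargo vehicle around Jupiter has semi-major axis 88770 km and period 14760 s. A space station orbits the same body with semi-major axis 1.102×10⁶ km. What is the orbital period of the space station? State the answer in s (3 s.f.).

Kepler's third law: T² ∝ a³, so T₂ = T₁ (a₂/a₁)^(3/2).
a₂/a₁ = 12.41, (a₂/a₁)^(3/2) = 43.74.
T₂ = 14760 × 43.74 = 6.456×10⁵ s.

T₂ ≈ 6.46×10⁵ s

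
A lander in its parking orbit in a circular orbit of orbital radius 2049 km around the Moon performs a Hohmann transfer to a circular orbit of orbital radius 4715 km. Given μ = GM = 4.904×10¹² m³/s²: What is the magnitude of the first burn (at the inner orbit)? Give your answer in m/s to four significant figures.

r₁ = 2049 km = 2.049×10⁶ m.
r₂ = 4715 km = 4.715×10⁶ m.
Transfer ellipse a_t = (r₁ + r₂)/2 = 3.382×10⁶ m.
At r₁: circular v_c1 = √(μ/r₁) = 1547 m/s; transfer-perilune v_p = √[μ(2/r₁ − 1/a_t)] = 1827 m/s.
Δv₁ = v_p − v_c1 = 279.6 m/s.

Δv ≈ 279.6 m/s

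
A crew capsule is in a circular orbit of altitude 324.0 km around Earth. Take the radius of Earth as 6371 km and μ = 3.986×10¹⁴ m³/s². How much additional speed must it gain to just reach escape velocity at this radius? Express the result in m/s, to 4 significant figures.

Δv ≈ 3196 m/s

r = 6371 + 324.0 = 6695.0 km = 6.6950×10⁶ m.
Circular speed v_c = √(μ/r) = 7716 m/s.
Escape speed v_esc = √(2μ/r) = √2 × v_c = 10910 m/s.
Δv = v_esc − v_c = 3196 m/s.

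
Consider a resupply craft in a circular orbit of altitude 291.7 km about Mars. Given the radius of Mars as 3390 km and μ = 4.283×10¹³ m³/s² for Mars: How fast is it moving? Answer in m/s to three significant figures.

v ≈ 3410 m/s

r = 3390 + 291.7 = 3681.7 km = 3.6817×10⁶ m.
For a circular orbit v = √(μ/r) = √(4.283×10¹³ / 3.682×10⁶) = √(1.163×10⁷) = 3411 m/s.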